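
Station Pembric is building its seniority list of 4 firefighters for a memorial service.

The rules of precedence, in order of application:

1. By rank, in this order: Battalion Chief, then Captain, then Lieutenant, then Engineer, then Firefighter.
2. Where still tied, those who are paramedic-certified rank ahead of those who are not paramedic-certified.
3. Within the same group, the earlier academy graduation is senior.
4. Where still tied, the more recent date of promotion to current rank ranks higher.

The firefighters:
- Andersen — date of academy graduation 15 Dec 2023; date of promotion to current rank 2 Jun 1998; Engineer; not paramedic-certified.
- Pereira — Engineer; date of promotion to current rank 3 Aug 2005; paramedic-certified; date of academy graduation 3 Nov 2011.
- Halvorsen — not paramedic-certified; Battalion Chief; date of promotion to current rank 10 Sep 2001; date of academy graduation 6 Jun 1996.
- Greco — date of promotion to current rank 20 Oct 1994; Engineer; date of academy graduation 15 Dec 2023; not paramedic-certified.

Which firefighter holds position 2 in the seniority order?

Pereira

By rank: Halvorsen (Battalion Chief); then Pereira, Andersen and Greco (Engineer).
Among Pereira, Andersen and Greco, paramedic-certified before not paramedic-certified: Pereira (paramedic-certified) before Andersen and Greco (not paramedic-certified).
Andersen and Greco both have date of academy graduation 15 Dec 2023, so the next rule applies.
Among Andersen and Greco, by date of promotion to current rank (later first): Andersen (2 Jun 1998) before Greco (20 Oct 1994).
Order: Halvorsen, Pereira, Andersen, Greco.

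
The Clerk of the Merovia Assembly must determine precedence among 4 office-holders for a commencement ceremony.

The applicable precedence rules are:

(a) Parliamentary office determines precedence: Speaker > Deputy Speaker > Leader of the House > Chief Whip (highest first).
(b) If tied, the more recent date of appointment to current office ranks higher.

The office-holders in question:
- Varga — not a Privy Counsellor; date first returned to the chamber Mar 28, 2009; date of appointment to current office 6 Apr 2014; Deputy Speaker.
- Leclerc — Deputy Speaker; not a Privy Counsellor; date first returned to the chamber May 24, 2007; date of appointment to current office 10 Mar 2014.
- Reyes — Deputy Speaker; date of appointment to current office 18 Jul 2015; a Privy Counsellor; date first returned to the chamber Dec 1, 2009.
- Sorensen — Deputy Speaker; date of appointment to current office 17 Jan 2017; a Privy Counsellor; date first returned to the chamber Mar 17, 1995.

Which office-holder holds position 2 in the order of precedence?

By parliamentary office: Sorensen, Reyes, Varga and Leclerc (Deputy Speaker).
Among Sorensen, Reyes, Varga and Leclerc, by date of appointment to current office (later first): Sorensen (17 Jan 2017) before Reyes (18 Jul 2015) before Varga (6 Apr 2014) before Leclerc (10 Mar 2014).
Order: Sorensen, Reyes, Varga, Leclerc.

Reyes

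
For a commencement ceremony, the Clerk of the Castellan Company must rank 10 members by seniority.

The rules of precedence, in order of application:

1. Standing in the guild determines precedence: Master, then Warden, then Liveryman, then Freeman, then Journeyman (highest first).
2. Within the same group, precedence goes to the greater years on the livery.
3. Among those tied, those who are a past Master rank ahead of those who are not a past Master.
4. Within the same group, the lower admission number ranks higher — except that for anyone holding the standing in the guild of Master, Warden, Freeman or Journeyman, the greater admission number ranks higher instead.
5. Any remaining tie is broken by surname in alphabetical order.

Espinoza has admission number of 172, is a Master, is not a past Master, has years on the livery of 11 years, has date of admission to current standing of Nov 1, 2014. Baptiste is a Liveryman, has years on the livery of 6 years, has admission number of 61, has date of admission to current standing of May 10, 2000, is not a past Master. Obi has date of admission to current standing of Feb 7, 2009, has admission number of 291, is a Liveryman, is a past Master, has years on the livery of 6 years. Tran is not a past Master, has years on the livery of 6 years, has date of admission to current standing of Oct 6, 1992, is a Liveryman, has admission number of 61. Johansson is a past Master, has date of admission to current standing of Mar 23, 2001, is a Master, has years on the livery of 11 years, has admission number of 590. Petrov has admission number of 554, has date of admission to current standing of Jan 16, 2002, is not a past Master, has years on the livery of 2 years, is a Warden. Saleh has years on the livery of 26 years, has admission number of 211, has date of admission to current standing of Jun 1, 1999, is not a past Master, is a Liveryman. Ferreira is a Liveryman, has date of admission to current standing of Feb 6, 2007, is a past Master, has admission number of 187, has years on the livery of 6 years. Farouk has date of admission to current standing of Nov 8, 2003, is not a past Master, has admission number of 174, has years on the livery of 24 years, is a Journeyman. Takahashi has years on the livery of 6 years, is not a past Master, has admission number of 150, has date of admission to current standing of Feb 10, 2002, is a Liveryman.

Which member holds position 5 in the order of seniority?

Ferreira

By standing in the guild: Johansson and Espinoza (Master); then Petrov (Warden); then Saleh, Ferreira, Obi, Baptiste, Tran and Takahashi (Liveryman); then Farouk (Journeyman).
Johansson and Espinoza both have years on the livery 11 years, so the next rule applies.
Among Johansson and Espinoza, a past Master before not a past Master: Johansson (a past Master) before Espinoza (not a past Master).
Among Saleh, Ferreira, Obi, Baptiste, Tran and Takahashi, by years on the livery (higher first): Saleh (26 years) before Ferreira, Obi, Baptiste, Tran and Takahashi (6 years).
Among Ferreira, Obi, Baptiste, Tran and Takahashi, a past Master before not a past Master: Ferreira and Obi (a past Master) before Baptiste, Tran and Takahashi (not a past Master).
Among Ferreira and Obi, by admission number (lower first): Ferreira (187) before Obi (291).
Among Baptiste, Tran and Takahashi, by admission number (lower first): Baptiste and Tran (61) before Takahashi (150).
Among Baptiste and Tran, alphabetically by surname: Baptiste before Tran.
Order: Johansson, Espinoza, Petrov, Saleh, Ferreira, Obi, Baptiste, Tran, Takahashi, Farouk.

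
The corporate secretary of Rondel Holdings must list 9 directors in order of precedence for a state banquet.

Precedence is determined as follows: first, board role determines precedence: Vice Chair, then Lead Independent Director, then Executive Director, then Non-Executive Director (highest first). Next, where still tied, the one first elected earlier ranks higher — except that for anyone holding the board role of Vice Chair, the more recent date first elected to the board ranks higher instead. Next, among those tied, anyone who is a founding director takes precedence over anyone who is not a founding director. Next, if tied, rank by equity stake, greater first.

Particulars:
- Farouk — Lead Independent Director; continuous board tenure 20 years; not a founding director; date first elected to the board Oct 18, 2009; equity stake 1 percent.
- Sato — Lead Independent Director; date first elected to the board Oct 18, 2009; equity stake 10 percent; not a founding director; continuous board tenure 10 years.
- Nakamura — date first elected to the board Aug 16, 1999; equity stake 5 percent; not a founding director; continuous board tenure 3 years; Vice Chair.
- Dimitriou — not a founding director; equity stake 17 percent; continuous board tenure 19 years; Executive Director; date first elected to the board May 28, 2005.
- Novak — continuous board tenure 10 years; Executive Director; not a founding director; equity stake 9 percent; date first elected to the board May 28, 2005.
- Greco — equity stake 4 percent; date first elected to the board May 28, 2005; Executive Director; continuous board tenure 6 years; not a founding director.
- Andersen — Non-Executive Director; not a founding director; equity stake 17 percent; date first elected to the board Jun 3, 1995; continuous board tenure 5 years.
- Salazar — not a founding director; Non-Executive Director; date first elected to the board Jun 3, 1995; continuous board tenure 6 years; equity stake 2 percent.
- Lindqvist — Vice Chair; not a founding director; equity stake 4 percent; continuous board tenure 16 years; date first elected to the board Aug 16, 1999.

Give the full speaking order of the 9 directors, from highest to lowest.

Nakamura, Lindqvist, Sato, Farouk, Dimitriou, Novak, Greco, Andersen, Salazar

By board role: Nakamura and Lindqvist (Vice Chair); then Sato and Farouk (Lead Independent Director); then Dimitriou, Novak and Greco (Executive Director); then Andersen and Salazar (Non-Executive Director).
Nakamura and Lindqvist both have date first elected to the board Aug 16, 1999, so the next rule applies.
Nakamura and Lindqvist are each not a founding director, so the next rule applies.
Among Nakamura and Lindqvist, by equity stake (higher first): Nakamura (5 percent) before Lindqvist (4 percent).
Sato and Farouk both have date first elected to the board Oct 18, 2009, so the next rule applies.
Sato and Farouk are each not a founding director, so the next rule applies.
Among Sato and Farouk, by equity stake (higher first): Sato (10 percent) before Farouk (1 percent).
Dimitriou, Novak and Greco all have date first elected to the board May 28, 2005, so the next rule applies.
Dimitriou, Novak and Greco are each not a founding director, so the next rule applies.
Among Dimitriou, Novak and Greco, by equity stake (higher first): Dimitriou (17 percent) before Novak (9 percent) before Greco (4 percent).
Andersen and Salazar both have date first elected to the board Jun 3, 1995, so the next rule applies.
Andersen and Salazar are each not a founding director, so the next rule applies.
Among Andersen and Salazar, by equity stake (higher first): Andersen (17 percent) before Salazar (2 percent).
Full order: Nakamura, Lindqvist, Sato, Farouk, Dimitriou, Novak, Greco, Andersen, Salazar.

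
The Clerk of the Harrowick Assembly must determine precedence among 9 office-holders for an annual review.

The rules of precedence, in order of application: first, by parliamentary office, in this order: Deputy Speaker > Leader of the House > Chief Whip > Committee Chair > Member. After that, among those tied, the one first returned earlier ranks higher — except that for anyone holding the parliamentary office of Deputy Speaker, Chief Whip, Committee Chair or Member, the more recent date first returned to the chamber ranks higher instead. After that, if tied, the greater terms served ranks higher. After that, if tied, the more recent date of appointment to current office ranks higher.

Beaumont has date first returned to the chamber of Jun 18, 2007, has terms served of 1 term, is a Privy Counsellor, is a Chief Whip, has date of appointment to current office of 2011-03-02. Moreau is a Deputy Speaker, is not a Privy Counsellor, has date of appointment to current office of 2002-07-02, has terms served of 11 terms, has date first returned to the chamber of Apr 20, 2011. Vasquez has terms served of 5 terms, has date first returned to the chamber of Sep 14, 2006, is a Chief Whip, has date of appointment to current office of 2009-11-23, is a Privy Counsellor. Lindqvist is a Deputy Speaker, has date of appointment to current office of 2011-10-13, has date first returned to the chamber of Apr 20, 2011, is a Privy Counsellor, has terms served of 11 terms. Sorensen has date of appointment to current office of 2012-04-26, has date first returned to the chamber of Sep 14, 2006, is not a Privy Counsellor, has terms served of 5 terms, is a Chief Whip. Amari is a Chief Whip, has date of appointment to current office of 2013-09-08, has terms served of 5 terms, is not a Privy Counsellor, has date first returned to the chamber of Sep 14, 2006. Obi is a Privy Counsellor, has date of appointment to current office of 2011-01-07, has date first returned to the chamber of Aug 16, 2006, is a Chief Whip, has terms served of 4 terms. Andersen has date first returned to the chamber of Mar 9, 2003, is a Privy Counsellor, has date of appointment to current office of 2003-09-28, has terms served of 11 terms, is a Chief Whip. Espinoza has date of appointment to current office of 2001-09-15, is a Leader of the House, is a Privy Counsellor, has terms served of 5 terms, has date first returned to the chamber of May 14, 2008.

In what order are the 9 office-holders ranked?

By parliamentary office: Lindqvist and Moreau (Deputy Speaker); then Espinoza (Leader of the House); then Beaumont, Amari, Sorensen, Vasquez, Obi and Andersen (Chief Whip).
Lindqvist and Moreau both have date first returned to the chamber Apr 20, 2011, so the next rule applies.
Lindqvist and Moreau both have terms served 11 terms, so the next rule applies.
Among Lindqvist and Moreau, by date of appointment to current office (later first): Lindqvist (2011-10-13) before Moreau (2002-07-02).
Among Beaumont, Amari, Sorensen, Vasquez, Obi and Andersen, by date first returned to the chamber (later first) (reversed rule for this group): Beaumont (Jun 18, 2007) before Amari, Sorensen and Vasquez (Sep 14, 2006) before Obi (Aug 16, 2006) before Andersen (Mar 9, 2003).
Amari, Sorensen and Vasquez all have terms served 5 terms, so the next rule applies.
Among Amari, Sorensen and Vasquez, by date of appointment to current office (later first): Amari (2013-09-08) before Sorensen (2012-04-26) before Vasquez (2009-11-23).
Full order: Lindqvist, Moreau, Espinoza, Beaumont, Amari, Sorensen, Vasquez, Obi, Andersen.

Lindqvist, Moreau, Espinoza, Beaumont, Amari, Sorensen, Vasquez, Obi, Andersen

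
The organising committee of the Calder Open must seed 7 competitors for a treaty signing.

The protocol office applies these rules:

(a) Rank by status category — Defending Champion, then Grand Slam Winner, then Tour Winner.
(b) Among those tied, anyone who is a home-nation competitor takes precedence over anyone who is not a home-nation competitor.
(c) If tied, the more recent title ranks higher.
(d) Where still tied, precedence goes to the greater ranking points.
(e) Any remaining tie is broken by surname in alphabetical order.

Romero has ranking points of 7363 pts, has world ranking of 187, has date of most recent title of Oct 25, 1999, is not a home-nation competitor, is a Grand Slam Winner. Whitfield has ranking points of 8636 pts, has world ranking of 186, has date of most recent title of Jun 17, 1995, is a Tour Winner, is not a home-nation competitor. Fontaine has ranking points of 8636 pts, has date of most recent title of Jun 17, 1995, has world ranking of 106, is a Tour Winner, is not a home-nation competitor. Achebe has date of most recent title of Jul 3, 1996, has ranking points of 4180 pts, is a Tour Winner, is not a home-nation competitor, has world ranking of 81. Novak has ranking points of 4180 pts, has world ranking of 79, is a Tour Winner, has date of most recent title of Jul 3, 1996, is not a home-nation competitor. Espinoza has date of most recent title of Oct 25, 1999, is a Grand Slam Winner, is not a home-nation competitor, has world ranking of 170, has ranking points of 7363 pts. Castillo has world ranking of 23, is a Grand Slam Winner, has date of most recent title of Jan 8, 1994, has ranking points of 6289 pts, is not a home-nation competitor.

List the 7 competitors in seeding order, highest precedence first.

Espinoza, Romero, Castillo, Achebe, Novak, Fontaine, Whitfield

By status category: Espinoza, Romero and Castillo (Grand Slam Winner); then Achebe, Novak, Fontaine and Whitfield (Tour Winner).
Espinoza, Romero and Castillo are each not a home-nation competitor, so the next rule applies.
Among Espinoza, Romero and Castillo, by date of most recent title (later first): Espinoza and Romero (Oct 25, 1999) before Castillo (Jan 8, 1994).
Espinoza and Romero both have ranking points 7363 pts, so the next rule applies.
Among Espinoza and Romero, alphabetically by surname: Espinoza before Romero.
Achebe, Novak, Fontaine and Whitfield are each not a home-nation competitor, so the next rule applies.
Among Achebe, Novak, Fontaine and Whitfield, by date of most recent title (later first): Achebe and Novak (Jul 3, 1996) before Fontaine and Whitfield (Jun 17, 1995).
Achebe and Novak both have ranking points 4180 pts, so the next rule applies.
Among Achebe and Novak, alphabetically by surname: Achebe before Novak.
Fontaine and Whitfield both have ranking points 8636 pts, so the next rule applies.
Among Fontaine and Whitfield, alphabetically by surname: Fontaine before Whitfield.
Full order: Espinoza, Romero, Castillo, Achebe, Novak, Fontaine, Whitfield.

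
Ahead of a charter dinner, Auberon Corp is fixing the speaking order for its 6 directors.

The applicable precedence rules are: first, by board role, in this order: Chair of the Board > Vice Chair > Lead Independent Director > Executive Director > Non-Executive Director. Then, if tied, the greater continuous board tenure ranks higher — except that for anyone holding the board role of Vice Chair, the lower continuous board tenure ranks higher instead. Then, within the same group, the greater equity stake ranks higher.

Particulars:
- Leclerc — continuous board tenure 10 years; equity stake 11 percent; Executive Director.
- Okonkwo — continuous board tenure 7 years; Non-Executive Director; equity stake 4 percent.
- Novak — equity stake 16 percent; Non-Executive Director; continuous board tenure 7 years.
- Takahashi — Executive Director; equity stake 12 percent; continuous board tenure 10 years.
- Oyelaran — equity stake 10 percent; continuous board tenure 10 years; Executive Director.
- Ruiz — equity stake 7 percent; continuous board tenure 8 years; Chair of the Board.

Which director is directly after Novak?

Okonkwo

By board role: Ruiz (Chair of the Board); then Takahashi, Leclerc and Oyelaran (Executive Director); then Novak and Okonkwo (Non-Executive Director).
Takahashi, Leclerc and Oyelaran all have continuous board tenure 10 years, so the next rule applies.
Among Takahashi, Leclerc and Oyelaran, by equity stake (higher first): Takahashi (12 percent) before Leclerc (11 percent) before Oyelaran (10 percent).
Novak and Okonkwo both have continuous board tenure 7 years, so the next rule applies.
Among Novak and Okonkwo, by equity stake (higher first): Novak (16 percent) before Okonkwo (4 percent).
Order: Ruiz, Takahashi, Leclerc, Oyelaran, Novak, Okonkwo.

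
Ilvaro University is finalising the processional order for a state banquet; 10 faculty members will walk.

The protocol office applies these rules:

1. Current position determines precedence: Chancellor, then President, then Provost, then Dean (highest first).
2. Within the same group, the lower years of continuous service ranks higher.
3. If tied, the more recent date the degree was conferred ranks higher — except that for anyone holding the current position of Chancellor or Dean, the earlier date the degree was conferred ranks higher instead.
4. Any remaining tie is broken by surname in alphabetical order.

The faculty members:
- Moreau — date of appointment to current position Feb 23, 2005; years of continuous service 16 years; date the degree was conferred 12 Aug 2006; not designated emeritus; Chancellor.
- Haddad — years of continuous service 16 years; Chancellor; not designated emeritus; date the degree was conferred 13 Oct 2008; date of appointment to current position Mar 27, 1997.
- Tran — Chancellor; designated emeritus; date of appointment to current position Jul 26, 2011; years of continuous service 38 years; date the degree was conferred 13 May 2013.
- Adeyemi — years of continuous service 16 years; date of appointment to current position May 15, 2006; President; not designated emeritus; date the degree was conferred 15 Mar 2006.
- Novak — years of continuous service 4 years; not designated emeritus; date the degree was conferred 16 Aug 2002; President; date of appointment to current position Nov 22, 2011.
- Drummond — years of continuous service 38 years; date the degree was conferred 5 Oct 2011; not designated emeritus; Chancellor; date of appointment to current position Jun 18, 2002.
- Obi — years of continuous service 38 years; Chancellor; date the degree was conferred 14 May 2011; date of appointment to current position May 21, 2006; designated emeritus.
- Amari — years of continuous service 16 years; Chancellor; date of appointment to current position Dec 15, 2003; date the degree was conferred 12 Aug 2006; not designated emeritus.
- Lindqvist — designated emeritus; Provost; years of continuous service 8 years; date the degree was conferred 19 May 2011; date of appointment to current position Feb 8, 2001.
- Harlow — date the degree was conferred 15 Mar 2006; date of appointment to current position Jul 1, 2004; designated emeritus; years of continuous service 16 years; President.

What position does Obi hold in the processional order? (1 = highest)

4

By current position: Amari, Moreau, Haddad, Obi, Drummond and Tran (Chancellor); then Novak, Adeyemi and Harlow (President); then Lindqvist (Provost).
Among Amari, Moreau, Haddad, Obi, Drummond and Tran, by years of continuous service (lower first): Amari, Moreau and Haddad (16 years) before Obi, Drummond and Tran (38 years).
Among Amari, Moreau and Haddad, by date the degree was conferred (earlier first) (reversed rule for this group): Amari and Moreau (12 Aug 2006) before Haddad (13 Oct 2008).
Among Amari and Moreau, alphabetically by surname: Amari before Moreau.
Among Obi, Drummond and Tran, by date the degree was conferred (earlier first) (reversed rule for this group): Obi (14 May 2011) before Drummond (5 Oct 2011) before Tran (13 May 2013).
Among Novak, Adeyemi and Harlow, by years of continuous service (lower first): Novak (4 years) before Adeyemi and Harlow (16 years).
Adeyemi and Harlow both have date the degree was conferred 15 Mar 2006, so the next rule applies.
Among Adeyemi and Harlow, alphabetically by surname: Adeyemi before Harlow.
Order: Amari, Moreau, Haddad, Obi, Drummond, Tran, Novak, Adeyemi, Harlow, Lindqvist. So position 4.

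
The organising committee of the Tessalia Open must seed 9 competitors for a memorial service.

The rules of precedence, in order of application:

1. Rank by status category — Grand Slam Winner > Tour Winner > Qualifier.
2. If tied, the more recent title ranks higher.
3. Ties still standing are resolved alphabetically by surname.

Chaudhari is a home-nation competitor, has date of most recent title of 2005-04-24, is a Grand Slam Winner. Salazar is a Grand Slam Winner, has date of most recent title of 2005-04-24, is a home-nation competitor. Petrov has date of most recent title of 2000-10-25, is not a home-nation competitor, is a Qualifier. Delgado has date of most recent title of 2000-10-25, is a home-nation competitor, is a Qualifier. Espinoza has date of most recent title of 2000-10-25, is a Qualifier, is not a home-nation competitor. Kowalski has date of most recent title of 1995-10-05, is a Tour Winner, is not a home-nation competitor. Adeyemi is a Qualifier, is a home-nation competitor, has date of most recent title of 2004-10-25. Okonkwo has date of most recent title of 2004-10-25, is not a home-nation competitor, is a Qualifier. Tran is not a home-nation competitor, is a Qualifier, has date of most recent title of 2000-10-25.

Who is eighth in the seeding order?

Petrov

By status category: Chaudhari and Salazar (Grand Slam Winner); then Kowalski (Tour Winner); then Adeyemi, Okonkwo, Delgado, Espinoza, Petrov and Tran (Qualifier).
Chaudhari and Salazar both have date of most recent title 2005-04-24, so the next rule applies.
Among Chaudhari and Salazar, alphabetically by surname: Chaudhari before Salazar.
Among Adeyemi, Okonkwo, Delgado, Espinoza, Petrov and Tran, by date of most recent title (later first): Adeyemi and Okonkwo (2004-10-25) before Delgado, Espinoza, Petrov and Tran (2000-10-25).
Among Adeyemi and Okonkwo, alphabetically by surname: Adeyemi before Okonkwo.
Among Delgado, Espinoza, Petrov and Tran, alphabetically by surname: Delgado before Espinoza before Petrov before Tran.
Order: Chaudhari, Salazar, Kowalski, Adeyemi, Okonkwo, Delgado, Espinoza, Petrov, Tran.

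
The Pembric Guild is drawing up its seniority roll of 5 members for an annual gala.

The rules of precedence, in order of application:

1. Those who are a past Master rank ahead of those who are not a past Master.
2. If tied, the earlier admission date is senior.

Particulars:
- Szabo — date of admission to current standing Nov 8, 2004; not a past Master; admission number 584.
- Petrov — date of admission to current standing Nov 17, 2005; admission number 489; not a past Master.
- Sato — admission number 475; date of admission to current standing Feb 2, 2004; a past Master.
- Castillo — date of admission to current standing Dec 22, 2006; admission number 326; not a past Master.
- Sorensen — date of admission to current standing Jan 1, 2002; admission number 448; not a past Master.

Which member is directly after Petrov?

By the first rule: Sato (a past Master); then Sorensen, Szabo, Petrov and Castillo (each not a past Master).
Among Sorensen, Szabo, Petrov and Castillo, by date of admission to current standing (earlier first): Sorensen (Jan 1, 2002) before Szabo (Nov 8, 2004) before Petrov (Nov 17, 2005) before Castillo (Dec 22, 2006).
Order: Sato, Sorensen, Szabo, Petrov, Castillo.

Castillo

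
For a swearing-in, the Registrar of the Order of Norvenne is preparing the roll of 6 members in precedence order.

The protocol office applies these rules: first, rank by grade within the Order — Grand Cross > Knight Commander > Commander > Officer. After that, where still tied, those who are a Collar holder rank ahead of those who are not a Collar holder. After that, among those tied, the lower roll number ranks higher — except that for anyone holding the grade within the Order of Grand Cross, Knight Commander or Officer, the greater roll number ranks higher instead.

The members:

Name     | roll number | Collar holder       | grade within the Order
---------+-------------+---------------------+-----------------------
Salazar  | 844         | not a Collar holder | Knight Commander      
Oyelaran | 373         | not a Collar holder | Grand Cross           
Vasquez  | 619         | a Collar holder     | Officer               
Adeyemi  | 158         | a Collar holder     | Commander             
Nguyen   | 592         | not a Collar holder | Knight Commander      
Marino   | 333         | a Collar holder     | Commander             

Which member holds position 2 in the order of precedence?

Salazar

By grade within the Order: Oyelaran (Grand Cross); then Salazar and Nguyen (Knight Commander); then Adeyemi and Marino (Commander); then Vasquez (Officer).
Salazar and Nguyen are each not a Collar holder, so the next rule applies.
Among Salazar and Nguyen, by roll number (higher first) (reversed rule for this group): Salazar (844) before Nguyen (592).
Adeyemi and Marino are each a Collar holder, so the next rule applies.
Among Adeyemi and Marino, by roll number (lower first): Adeyemi (158) before Marino (333).
Order: Oyelaran, Salazar, Nguyen, Adeyemi, Marino, Vasquez.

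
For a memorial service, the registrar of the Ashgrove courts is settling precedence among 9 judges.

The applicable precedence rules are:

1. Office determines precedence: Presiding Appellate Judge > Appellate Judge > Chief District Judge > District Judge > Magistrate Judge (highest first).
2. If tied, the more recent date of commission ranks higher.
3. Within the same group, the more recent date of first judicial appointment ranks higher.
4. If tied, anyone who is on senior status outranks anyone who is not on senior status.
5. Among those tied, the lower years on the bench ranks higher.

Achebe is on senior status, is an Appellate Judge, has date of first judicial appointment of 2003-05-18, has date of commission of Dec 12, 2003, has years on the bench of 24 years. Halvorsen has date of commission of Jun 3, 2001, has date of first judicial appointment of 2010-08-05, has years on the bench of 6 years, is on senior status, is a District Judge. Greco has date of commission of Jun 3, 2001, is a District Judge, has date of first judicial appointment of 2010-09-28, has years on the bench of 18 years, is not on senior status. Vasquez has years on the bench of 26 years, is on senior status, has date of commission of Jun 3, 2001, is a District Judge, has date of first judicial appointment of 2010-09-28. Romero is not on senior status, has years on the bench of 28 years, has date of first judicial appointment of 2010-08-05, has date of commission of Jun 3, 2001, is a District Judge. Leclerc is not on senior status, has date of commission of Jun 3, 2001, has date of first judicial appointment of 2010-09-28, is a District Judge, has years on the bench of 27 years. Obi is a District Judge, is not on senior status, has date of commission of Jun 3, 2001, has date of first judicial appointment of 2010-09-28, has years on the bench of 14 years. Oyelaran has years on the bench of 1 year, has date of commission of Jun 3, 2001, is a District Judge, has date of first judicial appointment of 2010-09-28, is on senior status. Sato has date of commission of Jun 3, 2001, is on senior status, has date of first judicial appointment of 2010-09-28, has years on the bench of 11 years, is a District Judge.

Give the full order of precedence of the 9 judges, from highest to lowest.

By office: Achebe (Appellate Judge); then Oyelaran, Sato, Vasquez, Obi, Greco, Leclerc, Halvorsen and Romero (District Judge).
Oyelaran, Sato, Vasquez, Obi, Greco, Leclerc, Halvorsen and Romero all have date of commission Jun 3, 2001, so the next rule applies.
Among Oyelaran, Sato, Vasquez, Obi, Greco, Leclerc, Halvorsen and Romero, by date of first judicial appointment (later first): Oyelaran, Sato, Vasquez, Obi, Greco and Leclerc (2010-09-28) before Halvorsen and Romero (2010-08-05).
Among Oyelaran, Sato, Vasquez, Obi, Greco and Leclerc, on senior status before not on senior status: Oyelaran, Sato and Vasquez (on senior status) before Obi, Greco and Leclerc (not on senior status).
Among Oyelaran, Sato and Vasquez, by years on the bench (lower first): Oyelaran (1 year) before Sato (11 years) before Vasquez (26 years).
Among Obi, Greco and Leclerc, by years on the bench (lower first): Obi (14 years) before Greco (18 years) before Leclerc (27 years).
Among Halvorsen and Romero, on senior status before not on senior status: Halvorsen (on senior status) before Romero (not on senior status).
Full order: Achebe, Oyelaran, Sato, Vasquez, Obi, Greco, Leclerc, Halvorsen, Romero.

Achebe, Oyelaran, Sato, Vasquez, Obi, Greco, Leclerc, Halvorsen, Romero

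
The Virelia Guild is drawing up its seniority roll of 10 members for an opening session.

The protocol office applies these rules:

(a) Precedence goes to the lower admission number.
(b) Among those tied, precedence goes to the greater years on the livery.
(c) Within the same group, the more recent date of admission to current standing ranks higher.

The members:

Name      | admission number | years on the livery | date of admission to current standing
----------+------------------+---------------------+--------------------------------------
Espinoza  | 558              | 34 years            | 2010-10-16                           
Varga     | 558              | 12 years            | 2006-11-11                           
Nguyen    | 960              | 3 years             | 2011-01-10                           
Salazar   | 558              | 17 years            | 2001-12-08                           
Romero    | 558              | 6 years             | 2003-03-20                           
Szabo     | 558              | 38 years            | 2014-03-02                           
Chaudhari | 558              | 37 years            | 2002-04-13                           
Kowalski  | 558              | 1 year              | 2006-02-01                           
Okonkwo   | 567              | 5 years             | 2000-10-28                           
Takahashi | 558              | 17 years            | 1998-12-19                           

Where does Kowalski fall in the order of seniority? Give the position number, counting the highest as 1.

8

By admission number (lower first): Szabo, Chaudhari, Espinoza, Salazar, Takahashi, Varga, Romero and Kowalski (each 558); then Okonkwo (567); then Nguyen (960).
Among Szabo, Chaudhari, Espinoza, Salazar, Takahashi, Varga, Romero and Kowalski, by years on the livery (higher first): Szabo (38 years) before Chaudhari (37 years) before Espinoza (34 years) before Salazar and Takahashi (17 years) before Varga (12 years) before Romero (6 years) before Kowalski (1 year).
Among Salazar and Takahashi, by date of admission to current standing (later first): Salazar (2001-12-08) before Takahashi (1998-12-19).
Order: Szabo, Chaudhari, Espinoza, Salazar, Takahashi, Varga, Romero, Kowalski, Okonkwo, Nguyen. So position 8.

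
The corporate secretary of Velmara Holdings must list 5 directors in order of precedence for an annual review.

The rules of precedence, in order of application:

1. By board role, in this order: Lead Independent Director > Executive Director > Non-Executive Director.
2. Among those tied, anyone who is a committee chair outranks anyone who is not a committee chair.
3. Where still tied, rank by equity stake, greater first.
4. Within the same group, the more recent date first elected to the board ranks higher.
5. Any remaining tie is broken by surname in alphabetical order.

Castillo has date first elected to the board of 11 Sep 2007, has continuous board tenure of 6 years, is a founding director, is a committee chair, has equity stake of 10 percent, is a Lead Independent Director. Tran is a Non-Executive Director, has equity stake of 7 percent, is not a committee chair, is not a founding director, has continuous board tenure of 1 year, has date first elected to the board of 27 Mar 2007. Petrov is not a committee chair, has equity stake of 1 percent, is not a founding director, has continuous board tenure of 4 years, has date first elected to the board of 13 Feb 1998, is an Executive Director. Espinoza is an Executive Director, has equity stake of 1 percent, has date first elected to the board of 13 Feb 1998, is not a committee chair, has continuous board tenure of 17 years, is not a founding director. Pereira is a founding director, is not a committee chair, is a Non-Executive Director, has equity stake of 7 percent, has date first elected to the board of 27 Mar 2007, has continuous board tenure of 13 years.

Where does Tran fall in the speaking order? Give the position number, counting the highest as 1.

5

By board role: Castillo (Lead Independent Director); then Espinoza and Petrov (Executive Director); then Pereira and Tran (Non-Executive Director).
Espinoza and Petrov are each not a committee chair, so the next rule applies.
Espinoza and Petrov both have equity stake 1 percent, so the next rule applies.
Espinoza and Petrov both have date first elected to the board 13 Feb 1998, so the next rule applies.
Among Espinoza and Petrov, alphabetically by surname: Espinoza before Petrov.
Pereira and Tran are each not a committee chair, so the next rule applies.
Pereira and Tran both have equity stake 7 percent, so the next rule applies.
Pereira and Tran both have date first elected to the board 27 Mar 2007, so the next rule applies.
Among Pereira and Tran, alphabetically by surname: Pereira before Tran.
Order: Castillo, Espinoza, Petrov, Pereira, Tran. So position 5.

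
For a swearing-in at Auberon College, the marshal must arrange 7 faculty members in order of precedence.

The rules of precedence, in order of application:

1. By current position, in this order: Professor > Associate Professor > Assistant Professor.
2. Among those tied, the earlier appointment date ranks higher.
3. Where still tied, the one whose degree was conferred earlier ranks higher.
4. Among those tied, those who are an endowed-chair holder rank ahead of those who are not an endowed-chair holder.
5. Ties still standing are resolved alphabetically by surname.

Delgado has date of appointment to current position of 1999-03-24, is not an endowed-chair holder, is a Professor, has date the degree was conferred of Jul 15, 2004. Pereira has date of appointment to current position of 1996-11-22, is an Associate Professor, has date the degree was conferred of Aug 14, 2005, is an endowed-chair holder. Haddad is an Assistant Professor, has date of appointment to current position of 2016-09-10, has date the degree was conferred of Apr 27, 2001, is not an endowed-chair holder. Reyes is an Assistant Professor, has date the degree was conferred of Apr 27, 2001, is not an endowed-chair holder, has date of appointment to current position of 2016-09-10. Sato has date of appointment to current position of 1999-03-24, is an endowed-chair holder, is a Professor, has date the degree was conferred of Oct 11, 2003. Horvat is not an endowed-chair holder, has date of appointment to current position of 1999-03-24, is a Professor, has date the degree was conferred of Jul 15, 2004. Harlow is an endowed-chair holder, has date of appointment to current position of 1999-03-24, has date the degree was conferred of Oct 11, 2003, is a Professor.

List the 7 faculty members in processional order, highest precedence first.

By current position: Harlow, Sato, Delgado and Horvat (Professor); then Pereira (Associate Professor); then Haddad and Reyes (Assistant Professor).
Harlow, Sato, Delgado and Horvat all have date of appointment to current position 1999-03-24, so the next rule applies.
Among Harlow, Sato, Delgado and Horvat, by date the degree was conferred (earlier first): Harlow and Sato (Oct 11, 2003) before Delgado and Horvat (Jul 15, 2004).
Harlow and Sato are each an endowed-chair holder, so the next rule applies.
Among Harlow and Sato, alphabetically by surname: Harlow before Sato.
Delgado and Horvat are each not an endowed-chair holder, so the next rule applies.
Among Delgado and Horvat, alphabetically by surname: Delgado before Horvat.
Haddad and Reyes both have date of appointment to current position 2016-09-10, so the next rule applies.
Haddad and Reyes both have date the degree was conferred Apr 27, 2001, so the next rule applies.
Haddad and Reyes are each not an endowed-chair holder, so the next rule applies.
Among Haddad and Reyes, alphabetically by surname: Haddad before Reyes.
Full order: Harlow, Sato, Delgado, Horvat, Pereira, Haddad, Reyes.

Harlow, Sato, Delgado, Horvat, Pereira, Haddad, Reyes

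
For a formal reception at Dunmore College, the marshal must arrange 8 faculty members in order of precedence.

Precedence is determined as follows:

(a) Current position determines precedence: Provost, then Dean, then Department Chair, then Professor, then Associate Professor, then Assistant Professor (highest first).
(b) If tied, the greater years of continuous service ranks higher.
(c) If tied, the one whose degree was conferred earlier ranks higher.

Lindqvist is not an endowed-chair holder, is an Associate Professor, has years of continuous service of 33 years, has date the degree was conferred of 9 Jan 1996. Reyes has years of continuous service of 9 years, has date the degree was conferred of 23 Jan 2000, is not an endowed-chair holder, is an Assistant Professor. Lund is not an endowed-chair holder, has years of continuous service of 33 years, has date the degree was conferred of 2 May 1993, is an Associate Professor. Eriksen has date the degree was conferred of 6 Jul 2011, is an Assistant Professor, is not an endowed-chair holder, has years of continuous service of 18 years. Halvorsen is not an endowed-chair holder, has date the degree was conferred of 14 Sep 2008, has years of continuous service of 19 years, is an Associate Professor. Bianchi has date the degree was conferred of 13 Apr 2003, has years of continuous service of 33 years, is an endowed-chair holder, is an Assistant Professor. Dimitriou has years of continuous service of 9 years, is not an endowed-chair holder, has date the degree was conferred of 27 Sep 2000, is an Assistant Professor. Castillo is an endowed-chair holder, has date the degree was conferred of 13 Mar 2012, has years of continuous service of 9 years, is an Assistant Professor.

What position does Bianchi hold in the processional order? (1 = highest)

4

By current position: Lund, Lindqvist and Halvorsen (Associate Professor); then Bianchi, Eriksen, Reyes, Dimitriou and Castillo (Assistant Professor).
Among Lund, Lindqvist and Halvorsen, by years of continuous service (higher first): Lund and Lindqvist (33 years) before Halvorsen (19 years).
Among Lund and Lindqvist, by date the degree was conferred (earlier first): Lund (2 May 1993) before Lindqvist (9 Jan 1996).
Among Bianchi, Eriksen, Reyes, Dimitriou and Castillo, by years of continuous service (higher first): Bianchi (33 years) before Eriksen (18 years) before Reyes, Dimitriou and Castillo (9 years).
Among Reyes, Dimitriou and Castillo, by date the degree was conferred (earlier first): Reyes (23 Jan 2000) before Dimitriou (27 Sep 2000) before Castillo (13 Mar 2012).
Order: Lund, Lindqvist, Halvorsen, Bianchi, Eriksen, Reyes, Dimitriou, Castillo. So position 4.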